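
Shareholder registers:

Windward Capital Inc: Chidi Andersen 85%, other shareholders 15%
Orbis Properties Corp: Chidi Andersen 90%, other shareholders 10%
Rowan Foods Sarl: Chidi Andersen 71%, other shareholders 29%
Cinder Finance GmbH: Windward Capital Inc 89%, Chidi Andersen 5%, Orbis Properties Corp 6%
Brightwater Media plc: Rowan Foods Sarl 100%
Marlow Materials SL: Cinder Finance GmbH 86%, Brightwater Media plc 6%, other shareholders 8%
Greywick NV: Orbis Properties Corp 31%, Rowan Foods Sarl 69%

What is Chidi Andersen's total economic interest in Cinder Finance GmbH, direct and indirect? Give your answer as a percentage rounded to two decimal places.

86.05%

Chidi reaches Cinder along 3 paths.
Via Windward: 85% × 89% = 75.65%.
Direct stake: 5% = 5%.
Via Orbis: 90% × 6% = 5.4%.
Total: 75.65% + 5% + 5.4% = 86.05%.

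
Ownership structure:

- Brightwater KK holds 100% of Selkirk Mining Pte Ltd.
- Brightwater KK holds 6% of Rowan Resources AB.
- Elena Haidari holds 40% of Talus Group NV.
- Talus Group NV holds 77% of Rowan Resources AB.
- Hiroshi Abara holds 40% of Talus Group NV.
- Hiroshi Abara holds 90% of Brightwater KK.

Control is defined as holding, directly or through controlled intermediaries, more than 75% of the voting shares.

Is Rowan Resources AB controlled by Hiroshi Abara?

Hiroshi holds 90% of Brightwater, so Hiroshi controls Brightwater.
Brightwater holds 100% of Selkirk, so Hiroshi controls Selkirk.
In Rowan, Hiroshi's side holds only 6%, not > 75%.
So Hiroshi does not control Rowan.

No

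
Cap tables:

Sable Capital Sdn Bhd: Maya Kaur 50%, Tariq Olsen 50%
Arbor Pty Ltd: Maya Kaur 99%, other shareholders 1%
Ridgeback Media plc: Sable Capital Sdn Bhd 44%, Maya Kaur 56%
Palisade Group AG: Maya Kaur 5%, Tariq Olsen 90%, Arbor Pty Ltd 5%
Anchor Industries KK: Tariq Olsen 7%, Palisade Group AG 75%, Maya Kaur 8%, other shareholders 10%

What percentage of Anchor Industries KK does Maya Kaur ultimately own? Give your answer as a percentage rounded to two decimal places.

15.46%

Maya reaches Anchor along 3 paths.
Via Palisade: 5% × 75% = 3.75%.
Via Arbor → Palisade: 99% × 5% × 75% = 3.7125%.
Direct stake: 8% = 8%.
Total: 3.75% + 3.7125% + 8% = 15.4625%.
Rounded: 15.46%.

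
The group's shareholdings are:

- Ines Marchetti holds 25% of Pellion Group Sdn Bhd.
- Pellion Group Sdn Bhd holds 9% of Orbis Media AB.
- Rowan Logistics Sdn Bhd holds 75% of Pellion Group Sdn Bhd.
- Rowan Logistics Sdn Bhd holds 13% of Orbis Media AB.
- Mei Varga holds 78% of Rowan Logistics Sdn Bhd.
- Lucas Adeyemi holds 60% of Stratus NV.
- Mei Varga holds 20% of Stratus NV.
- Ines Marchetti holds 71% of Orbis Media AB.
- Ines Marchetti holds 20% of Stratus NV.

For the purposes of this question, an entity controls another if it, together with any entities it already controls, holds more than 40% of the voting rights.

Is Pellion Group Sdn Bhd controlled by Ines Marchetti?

Ines holds 71% of Orbis, so Ines controls Orbis.
In Pellion, Ines's side holds only 25%, not > 40%.
So Ines does not control Pellion.

No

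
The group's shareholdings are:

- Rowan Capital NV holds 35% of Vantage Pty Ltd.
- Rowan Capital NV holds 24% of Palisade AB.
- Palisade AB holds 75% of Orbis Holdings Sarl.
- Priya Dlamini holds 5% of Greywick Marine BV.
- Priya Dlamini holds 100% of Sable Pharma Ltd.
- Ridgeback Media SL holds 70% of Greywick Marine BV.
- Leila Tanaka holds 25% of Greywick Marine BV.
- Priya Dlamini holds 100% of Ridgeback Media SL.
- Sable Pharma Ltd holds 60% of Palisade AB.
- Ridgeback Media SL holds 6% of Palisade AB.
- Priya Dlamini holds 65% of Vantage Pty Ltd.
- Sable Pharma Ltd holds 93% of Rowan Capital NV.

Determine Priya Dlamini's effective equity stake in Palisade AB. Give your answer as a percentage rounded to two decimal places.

Priya reaches Palisade along 3 paths.
Via Sable → Rowan: 100% × 93% × 24% = 22.32%.
Via Sable: 100% × 60% = 60%.
Via Ridgeback: 100% × 6% = 6%.
Total: 22.32% + 60% + 6% = 88.32%.

88.32%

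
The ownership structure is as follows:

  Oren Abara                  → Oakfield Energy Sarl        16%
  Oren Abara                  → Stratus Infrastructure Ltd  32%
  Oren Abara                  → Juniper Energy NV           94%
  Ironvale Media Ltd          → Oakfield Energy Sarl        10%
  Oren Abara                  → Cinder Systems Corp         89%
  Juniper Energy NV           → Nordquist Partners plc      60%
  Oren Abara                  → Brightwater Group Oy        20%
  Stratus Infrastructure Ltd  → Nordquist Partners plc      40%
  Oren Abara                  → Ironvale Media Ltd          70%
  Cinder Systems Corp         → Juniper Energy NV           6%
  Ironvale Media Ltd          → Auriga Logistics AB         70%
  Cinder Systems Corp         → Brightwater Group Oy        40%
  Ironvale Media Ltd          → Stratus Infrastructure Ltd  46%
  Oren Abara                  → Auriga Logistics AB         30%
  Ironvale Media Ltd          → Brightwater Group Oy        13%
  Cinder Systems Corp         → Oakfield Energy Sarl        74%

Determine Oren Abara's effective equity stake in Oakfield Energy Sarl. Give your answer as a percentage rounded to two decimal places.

Oren reaches Oakfield along 3 paths.
Via Cinder: 89% × 74% = 65.86%.
Direct stake: 16% = 16%.
Via Ironvale: 70% × 10% = 7%.
Total: 65.86% + 16% + 7% = 88.86%.

88.86%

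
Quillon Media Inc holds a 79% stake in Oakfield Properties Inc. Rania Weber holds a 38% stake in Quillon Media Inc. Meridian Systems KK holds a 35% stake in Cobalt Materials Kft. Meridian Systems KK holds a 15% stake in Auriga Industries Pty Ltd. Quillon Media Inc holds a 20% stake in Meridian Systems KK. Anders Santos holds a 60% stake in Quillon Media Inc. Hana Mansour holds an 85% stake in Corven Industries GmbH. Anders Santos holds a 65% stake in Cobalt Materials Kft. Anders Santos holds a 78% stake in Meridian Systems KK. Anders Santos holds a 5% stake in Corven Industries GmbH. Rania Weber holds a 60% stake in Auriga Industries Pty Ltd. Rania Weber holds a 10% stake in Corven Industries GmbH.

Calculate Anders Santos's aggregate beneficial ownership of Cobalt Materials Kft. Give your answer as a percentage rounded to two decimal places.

Anders reaches Cobalt along 3 paths.
Direct stake: 65% = 65%.
Via Meridian: 78% × 35% = 27.3%.
Via Quillon → Meridian: 60% × 20% × 35% = 4.2%.
Total: 65% + 27.3% + 4.2% = 96.5%.
Rounded: 96.50%.

96.50%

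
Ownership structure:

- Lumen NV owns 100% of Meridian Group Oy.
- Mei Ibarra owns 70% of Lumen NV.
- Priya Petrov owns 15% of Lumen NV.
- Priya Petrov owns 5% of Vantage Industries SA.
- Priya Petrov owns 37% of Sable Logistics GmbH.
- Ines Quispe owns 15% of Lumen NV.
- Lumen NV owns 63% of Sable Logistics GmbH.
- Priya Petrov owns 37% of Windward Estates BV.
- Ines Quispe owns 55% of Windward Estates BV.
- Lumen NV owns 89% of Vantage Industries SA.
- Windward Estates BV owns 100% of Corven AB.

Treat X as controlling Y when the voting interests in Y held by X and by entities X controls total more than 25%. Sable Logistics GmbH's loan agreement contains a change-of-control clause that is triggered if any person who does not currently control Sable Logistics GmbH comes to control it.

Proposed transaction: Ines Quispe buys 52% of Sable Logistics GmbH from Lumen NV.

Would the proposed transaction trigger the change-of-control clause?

The purchase adds only to Ines's holdings (Lumen's stake shrinks), so Ines is the only person who could newly come to control Sable.
Ines holds 55% of Windward, so Ines controls Windward.
Windward holds 100% of Corven, so Ines controls Corven.
Neither Ines nor any entity Ines controls holds any voting interest in Sable.
So before the transaction, Ines does not control Sable.
After the purchase, Ines holds 52% of Sable directly, and Lumen's stake falls to 11%.
Ines holds 52% of Sable, so Ines controls Sable.
Ines did not control Sable before and does after, so the clause is triggered.

Yes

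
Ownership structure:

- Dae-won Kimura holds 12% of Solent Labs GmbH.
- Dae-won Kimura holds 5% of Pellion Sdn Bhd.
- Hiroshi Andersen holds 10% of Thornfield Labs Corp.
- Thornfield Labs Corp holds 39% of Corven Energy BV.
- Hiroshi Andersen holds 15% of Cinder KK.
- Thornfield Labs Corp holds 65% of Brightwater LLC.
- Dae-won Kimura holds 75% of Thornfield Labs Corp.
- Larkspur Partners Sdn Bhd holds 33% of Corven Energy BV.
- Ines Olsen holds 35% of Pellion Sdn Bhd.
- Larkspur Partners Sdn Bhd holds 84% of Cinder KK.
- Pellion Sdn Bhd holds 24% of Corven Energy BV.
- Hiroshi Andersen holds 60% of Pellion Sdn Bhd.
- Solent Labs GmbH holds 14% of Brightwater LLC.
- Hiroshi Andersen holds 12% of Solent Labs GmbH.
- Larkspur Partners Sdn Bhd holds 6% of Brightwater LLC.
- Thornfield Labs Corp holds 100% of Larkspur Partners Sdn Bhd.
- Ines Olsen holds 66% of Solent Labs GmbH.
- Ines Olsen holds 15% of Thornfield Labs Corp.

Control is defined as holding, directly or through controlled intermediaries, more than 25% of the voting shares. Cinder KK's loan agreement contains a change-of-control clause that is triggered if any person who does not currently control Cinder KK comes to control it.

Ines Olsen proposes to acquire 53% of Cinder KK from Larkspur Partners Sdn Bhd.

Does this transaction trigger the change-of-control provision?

The purchase adds only to Ines's holdings (Larkspur's stake shrinks), so Ines is the only person who could newly come to control Cinder.
Ines holds 66% of Solent, so Ines controls Solent.
Ines holds 35% of Pellion, so Ines controls Pellion.
Neither Ines nor any entity Ines controls holds any voting interest in Cinder.
So before the transaction, Ines does not control Cinder.
After the purchase, Ines holds 53% of Cinder directly, and Larkspur's stake falls to 31%.
Ines holds 53% of Cinder, so Ines controls Cinder.
Ines did not control Cinder before and does after, so the clause is triggered.

Yes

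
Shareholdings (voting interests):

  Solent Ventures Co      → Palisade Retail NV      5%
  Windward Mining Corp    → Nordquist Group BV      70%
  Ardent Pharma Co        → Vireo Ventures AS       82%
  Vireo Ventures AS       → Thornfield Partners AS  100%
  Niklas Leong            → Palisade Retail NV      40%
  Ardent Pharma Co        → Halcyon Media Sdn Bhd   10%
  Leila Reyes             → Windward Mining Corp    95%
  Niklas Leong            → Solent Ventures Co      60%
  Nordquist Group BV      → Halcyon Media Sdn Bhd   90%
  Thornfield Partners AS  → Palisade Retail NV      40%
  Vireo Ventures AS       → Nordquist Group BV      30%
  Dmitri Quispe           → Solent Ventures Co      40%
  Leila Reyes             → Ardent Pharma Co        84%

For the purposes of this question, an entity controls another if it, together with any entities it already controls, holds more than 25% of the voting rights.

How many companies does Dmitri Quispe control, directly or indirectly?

Dmitri holds 40% of Solent, so Dmitri controls Solent.
No other company's threshold is met.
Dmitri controls 1 company.

1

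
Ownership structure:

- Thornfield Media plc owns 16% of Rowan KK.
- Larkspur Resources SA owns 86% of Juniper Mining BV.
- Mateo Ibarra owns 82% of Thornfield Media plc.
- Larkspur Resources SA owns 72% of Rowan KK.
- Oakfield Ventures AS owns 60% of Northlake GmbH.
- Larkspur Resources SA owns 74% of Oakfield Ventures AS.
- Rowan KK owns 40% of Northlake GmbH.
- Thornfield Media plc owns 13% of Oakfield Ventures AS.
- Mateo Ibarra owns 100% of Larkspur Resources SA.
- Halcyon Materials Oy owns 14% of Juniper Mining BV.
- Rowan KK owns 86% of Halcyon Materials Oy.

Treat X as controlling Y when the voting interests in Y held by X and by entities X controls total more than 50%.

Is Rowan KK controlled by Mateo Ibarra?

Mateo holds 100% of Larkspur, so Mateo controls Larkspur.
Mateo holds 82% of Thornfield, so Mateo controls Thornfield.
Thornfield and Larkspur together hold 16% + 72% = 88% of Rowan, so Mateo controls Rowan.

Yes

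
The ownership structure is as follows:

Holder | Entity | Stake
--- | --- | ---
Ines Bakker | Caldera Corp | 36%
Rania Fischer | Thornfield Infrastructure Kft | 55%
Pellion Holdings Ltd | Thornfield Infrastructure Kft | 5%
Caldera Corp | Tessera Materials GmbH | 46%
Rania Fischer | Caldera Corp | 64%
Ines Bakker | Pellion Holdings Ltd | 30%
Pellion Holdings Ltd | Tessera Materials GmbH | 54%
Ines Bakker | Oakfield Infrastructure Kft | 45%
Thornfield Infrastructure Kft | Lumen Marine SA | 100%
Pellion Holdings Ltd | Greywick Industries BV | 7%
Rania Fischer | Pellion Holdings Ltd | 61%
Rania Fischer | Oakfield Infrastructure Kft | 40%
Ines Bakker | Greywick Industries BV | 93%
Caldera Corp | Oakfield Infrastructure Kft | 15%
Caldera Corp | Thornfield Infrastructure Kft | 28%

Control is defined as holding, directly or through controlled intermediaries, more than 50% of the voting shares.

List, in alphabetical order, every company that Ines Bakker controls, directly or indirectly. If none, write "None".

Greywick Industries BV

Ines holds 93% of Greywick, so Ines controls Greywick.
No other company's threshold is met.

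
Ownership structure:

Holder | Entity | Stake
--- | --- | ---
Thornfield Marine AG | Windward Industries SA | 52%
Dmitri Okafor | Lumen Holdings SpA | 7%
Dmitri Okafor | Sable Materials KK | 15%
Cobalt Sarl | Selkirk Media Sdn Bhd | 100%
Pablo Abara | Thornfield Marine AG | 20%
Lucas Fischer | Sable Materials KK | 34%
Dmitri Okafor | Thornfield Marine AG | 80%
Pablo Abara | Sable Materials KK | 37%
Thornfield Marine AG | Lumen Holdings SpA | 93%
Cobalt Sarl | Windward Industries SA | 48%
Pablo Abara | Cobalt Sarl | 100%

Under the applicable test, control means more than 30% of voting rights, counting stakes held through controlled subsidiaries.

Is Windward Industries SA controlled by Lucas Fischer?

Lucas holds 34% of Sable, so Lucas controls Sable.
Neither Lucas nor any entity Lucas controls holds any voting interest in Windward.
So Lucas does not control Windward.

No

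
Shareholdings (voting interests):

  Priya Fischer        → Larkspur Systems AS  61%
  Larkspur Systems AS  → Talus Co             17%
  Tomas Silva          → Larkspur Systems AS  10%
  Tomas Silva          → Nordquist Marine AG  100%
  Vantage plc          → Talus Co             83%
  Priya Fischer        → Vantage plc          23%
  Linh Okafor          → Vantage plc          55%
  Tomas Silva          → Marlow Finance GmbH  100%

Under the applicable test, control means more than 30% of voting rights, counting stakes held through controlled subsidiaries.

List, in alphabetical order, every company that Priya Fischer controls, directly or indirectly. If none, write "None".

Priya holds 61% of Larkspur, so Priya controls Larkspur.
No other company's threshold is met.

Larkspur Systems AS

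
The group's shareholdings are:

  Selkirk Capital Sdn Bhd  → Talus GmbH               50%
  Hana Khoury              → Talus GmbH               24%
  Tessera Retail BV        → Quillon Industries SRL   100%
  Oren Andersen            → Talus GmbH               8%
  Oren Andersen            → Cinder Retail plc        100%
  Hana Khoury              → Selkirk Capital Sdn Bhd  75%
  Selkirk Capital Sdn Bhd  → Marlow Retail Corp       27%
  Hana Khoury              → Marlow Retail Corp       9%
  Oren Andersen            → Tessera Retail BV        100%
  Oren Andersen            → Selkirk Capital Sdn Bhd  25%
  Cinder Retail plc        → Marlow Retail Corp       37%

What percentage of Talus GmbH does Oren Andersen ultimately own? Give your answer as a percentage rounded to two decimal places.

20.50%

Oren reaches Talus along 2 paths.
Direct stake: 8% = 8%.
Via Selkirk: 25% × 50% = 12.5%.
Total: 8% + 12.5% = 20.5%.
Rounded: 20.50%.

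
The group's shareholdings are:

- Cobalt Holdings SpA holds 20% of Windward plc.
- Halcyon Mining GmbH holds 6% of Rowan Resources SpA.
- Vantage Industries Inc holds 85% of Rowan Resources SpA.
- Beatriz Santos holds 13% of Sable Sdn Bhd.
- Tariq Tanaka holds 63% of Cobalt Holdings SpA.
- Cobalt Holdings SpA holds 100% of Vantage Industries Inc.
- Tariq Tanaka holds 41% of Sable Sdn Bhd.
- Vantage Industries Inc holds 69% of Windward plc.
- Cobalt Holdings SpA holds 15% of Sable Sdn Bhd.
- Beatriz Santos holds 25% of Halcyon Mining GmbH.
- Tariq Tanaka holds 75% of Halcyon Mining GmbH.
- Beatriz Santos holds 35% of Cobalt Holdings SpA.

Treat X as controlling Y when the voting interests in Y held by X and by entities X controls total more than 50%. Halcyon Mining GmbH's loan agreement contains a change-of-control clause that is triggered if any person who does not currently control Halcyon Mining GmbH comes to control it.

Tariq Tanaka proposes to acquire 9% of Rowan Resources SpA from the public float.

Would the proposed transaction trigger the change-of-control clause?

The purchase changes only Tariq's holdings, so Tariq is the only person who could newly come to control Halcyon.
Tariq holds 75% of Halcyon, so Tariq controls Halcyon.
So Tariq already controls Halcyon before the transaction.
After the purchase, Tariq holds 9% of Rowan directly.
Tariq controlled Halcyon already, so this is not a new person acquiring control; every other person's position is unchanged or reduced.
No new person acquires control, so the clause is not triggered.

No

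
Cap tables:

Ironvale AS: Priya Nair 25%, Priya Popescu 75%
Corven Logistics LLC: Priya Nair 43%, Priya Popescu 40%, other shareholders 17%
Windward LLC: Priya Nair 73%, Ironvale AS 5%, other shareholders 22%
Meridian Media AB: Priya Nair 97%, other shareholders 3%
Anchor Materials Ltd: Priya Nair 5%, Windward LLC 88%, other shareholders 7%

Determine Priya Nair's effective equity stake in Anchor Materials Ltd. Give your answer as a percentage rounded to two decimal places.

Priya Nair reaches Anchor along 3 paths.
Direct stake: 5% = 5%.
Via Windward: 73% × 88% = 64.24%.
Via Ironvale → Windward: 25% × 5% × 88% = 1.1%.
Total: 5% + 64.24% + 1.1% = 70.34%.

70.34%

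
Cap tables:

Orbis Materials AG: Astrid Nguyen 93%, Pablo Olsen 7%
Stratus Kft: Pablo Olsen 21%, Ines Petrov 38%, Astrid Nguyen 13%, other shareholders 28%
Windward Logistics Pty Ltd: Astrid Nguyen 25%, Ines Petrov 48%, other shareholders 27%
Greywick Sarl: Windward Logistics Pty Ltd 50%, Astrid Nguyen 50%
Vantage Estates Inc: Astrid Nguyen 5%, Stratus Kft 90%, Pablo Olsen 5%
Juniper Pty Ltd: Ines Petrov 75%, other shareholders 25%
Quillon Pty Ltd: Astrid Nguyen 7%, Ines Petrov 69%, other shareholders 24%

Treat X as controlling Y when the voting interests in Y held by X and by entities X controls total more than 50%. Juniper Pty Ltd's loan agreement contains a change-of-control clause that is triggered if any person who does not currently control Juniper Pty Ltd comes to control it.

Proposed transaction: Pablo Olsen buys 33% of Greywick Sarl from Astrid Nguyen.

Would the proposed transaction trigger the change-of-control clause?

No

The purchase adds only to Pablo's holdings (Astrid's stake shrinks), so Pablo is the only person who could newly come to control Juniper.
Pablo's largest direct stake is 21% in Stratus, which does not meet the threshold, so Pablo controls no company.
Neither Pablo nor any entity Pablo controls holds any voting interest in Juniper.
So before the transaction, Pablo does not control Juniper.
After the purchase, Pablo holds 33% of Greywick directly, and Astrid's stake falls to 17%.
Pablo's side now holds 33% of Greywick, not > 50%, so Pablo still does not control Greywick.
After the transaction, neither Pablo nor any entity Pablo controls holds a voting interest in Juniper, so Pablo still does not control it.
No new person acquires control, so the clause is not triggered.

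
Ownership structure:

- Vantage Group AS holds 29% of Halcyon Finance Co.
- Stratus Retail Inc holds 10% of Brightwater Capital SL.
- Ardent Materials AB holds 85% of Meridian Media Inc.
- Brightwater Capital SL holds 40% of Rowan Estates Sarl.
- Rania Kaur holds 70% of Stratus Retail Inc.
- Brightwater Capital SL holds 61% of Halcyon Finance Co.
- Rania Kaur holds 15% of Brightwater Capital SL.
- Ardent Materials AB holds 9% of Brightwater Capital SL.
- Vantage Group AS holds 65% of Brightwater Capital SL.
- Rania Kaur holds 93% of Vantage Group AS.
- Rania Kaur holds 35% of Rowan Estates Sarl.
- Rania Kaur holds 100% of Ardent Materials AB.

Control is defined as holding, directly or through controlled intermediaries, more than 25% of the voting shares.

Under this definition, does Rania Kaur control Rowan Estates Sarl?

Rania holds 70% of Stratus, so Rania controls Stratus.
Rania holds 93% of Vantage, so Rania controls Vantage.
Rania holds 100% of Ardent, so Rania controls Ardent.
Rania and Vantage and Stratus and Ardent together hold 15% + 65% + 10% + 9% = 99% of Brightwater, so Rania controls Brightwater.
Rania and Brightwater together hold 35% + 40% = 75% of Rowan, so Rania controls Rowan.

Yes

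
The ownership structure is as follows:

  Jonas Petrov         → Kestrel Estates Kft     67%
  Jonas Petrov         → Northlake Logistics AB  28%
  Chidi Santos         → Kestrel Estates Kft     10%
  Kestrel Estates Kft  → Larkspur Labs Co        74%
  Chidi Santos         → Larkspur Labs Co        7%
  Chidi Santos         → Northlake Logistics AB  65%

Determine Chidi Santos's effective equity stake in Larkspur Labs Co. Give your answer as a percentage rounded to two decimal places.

Chidi reaches Larkspur along 2 paths.
Via Kestrel: 10% × 74% = 7.4%.
Direct stake: 7% = 7%.
Total: 7.4% + 7% = 14.4%.
Rounded: 14.40%.

14.40%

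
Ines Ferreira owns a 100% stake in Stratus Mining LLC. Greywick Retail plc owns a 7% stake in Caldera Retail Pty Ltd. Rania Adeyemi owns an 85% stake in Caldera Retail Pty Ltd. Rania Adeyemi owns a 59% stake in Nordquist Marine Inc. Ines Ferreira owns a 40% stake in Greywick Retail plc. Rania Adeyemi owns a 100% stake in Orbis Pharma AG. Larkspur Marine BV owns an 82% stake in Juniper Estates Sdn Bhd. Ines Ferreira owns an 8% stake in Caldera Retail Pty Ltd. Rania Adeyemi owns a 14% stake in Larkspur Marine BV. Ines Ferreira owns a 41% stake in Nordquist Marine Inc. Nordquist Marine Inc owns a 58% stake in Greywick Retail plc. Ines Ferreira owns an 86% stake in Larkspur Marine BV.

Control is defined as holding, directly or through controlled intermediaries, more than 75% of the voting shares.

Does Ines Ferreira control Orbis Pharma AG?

Ines holds 86% of Larkspur, so Ines controls Larkspur.
Larkspur holds 82% of Juniper, so Ines controls Juniper.
Ines holds 100% of Stratus, so Ines controls Stratus.
Neither Ines nor any entity Ines controls holds any voting interest in Orbis.
So Ines does not control Orbis.

No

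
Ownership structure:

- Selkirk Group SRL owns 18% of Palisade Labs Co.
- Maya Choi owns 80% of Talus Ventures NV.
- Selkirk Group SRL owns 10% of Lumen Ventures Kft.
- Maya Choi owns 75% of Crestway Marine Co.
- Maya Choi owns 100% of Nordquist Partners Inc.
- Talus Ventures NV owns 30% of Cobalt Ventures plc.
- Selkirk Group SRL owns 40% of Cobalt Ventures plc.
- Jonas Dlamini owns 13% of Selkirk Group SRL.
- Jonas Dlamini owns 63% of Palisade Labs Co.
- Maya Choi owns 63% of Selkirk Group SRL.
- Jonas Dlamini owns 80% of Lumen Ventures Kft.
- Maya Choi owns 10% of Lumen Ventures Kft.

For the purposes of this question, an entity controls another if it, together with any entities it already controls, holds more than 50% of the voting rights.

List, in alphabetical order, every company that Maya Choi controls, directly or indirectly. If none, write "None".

Cobalt Ventures plc, Crestway Marine Co, Nordquist Partners Inc, Selkirk Group SRL, Talus Ventures NV

Maya holds 75% of Crestway, so Maya controls Crestway.
Maya holds 80% of Talus, so Maya controls Talus.
Maya holds 63% of Selkirk, so Maya controls Selkirk.
Maya holds 100% of Nordquist, so Maya controls Nordquist.
Selkirk and Talus together hold 40% + 30% = 70% of Cobalt, so Maya controls Cobalt.
No other company's threshold is met.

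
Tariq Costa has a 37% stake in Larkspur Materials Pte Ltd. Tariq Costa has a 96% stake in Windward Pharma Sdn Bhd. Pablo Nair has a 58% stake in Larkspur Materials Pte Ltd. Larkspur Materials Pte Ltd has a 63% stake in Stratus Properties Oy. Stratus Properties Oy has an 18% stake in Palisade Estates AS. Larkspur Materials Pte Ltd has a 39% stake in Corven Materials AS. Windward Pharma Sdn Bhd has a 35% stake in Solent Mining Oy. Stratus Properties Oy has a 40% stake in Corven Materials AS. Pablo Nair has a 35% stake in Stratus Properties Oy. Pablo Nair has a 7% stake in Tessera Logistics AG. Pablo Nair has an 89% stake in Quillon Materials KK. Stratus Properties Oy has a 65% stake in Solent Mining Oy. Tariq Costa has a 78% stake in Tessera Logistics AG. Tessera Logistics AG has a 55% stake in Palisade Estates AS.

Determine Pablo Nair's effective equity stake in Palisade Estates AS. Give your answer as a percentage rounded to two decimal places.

Pablo reaches Palisade along 3 paths.
Via Tessera: 7% × 55% = 3.85%.
Via Larkspur → Stratus: 58% × 63% × 18% = 6.5772%.
Via Stratus: 35% × 18% = 6.3%.
Total: 3.85% + 6.5772% + 6.3% = 16.7272%.
Rounded: 16.73%.

16.73%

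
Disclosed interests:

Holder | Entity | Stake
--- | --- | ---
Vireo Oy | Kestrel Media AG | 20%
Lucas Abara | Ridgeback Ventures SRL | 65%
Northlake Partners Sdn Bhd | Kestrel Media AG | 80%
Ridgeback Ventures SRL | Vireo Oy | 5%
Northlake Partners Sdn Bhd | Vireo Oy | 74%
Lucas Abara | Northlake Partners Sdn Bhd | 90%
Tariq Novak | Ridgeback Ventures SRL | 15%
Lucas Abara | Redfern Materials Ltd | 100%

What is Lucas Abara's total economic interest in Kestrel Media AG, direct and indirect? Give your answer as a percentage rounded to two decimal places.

85.97%

Lucas reaches Kestrel along 3 paths.
Via Ridgeback → Vireo: 65% × 5% × 20% = 0.65%.
Via Northlake → Vireo: 90% × 74% × 20% = 13.32%.
Via Northlake: 90% × 80% = 72%.
Total: 0.65% + 13.32% + 72% = 85.97%.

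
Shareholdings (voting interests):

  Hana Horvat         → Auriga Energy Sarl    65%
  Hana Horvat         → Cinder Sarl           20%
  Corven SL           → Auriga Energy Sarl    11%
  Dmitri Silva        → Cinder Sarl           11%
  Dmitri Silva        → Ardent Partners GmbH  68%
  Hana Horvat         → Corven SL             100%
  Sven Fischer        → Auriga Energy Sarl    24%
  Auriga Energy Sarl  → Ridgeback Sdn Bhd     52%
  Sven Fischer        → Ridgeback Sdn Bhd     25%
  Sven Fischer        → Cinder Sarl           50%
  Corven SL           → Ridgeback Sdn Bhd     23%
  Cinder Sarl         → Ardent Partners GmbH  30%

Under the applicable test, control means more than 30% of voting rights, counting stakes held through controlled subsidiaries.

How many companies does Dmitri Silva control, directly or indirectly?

1

Dmitri holds 68% of Ardent, so Dmitri controls Ardent.
No other company's threshold is met.
Dmitri controls 1 company.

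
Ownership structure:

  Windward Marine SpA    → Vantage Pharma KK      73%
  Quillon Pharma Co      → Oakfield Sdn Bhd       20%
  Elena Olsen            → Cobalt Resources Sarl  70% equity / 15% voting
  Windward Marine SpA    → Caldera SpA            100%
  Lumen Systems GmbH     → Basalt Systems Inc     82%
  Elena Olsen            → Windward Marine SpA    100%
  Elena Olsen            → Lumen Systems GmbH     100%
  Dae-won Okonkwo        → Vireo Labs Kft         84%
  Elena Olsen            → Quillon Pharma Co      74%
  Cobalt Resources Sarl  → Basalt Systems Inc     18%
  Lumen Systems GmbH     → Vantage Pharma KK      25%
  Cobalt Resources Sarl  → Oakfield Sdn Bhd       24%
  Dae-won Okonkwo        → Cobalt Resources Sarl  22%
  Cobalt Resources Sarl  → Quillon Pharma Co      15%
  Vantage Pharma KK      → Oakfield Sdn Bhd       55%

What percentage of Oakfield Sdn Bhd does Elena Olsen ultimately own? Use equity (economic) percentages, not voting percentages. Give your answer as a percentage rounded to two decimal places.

87.60%

Elena reaches Oakfield along 5 paths.
Via Cobalt → Quillon: 70% × 15% × 20% = 2.1%.
Via Quillon: 74% × 20% = 14.8%.
Via Lumen → Vantage: 100% × 25% × 55% = 13.75%.
Via Windward → Vantage: 100% × 73% × 55% = 40.15%.
Via Cobalt: 70% × 24% = 16.8%.
Total: 2.1% + 14.8% + 13.75% + 40.15% + 16.8% = 87.6%.
Rounded: 87.60%.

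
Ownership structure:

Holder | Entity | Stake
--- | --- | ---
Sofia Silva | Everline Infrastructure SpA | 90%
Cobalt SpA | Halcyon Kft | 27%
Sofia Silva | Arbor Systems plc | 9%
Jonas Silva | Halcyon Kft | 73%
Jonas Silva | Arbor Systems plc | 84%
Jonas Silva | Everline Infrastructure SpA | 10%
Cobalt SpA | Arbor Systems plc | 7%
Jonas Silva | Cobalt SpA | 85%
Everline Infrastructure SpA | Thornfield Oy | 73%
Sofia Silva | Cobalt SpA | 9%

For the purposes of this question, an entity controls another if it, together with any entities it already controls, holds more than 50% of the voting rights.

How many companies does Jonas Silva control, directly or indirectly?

Jonas holds 85% of Cobalt, so Jonas controls Cobalt.
Cobalt and Jonas together hold 27% + 73% = 100% of Halcyon, so Jonas controls Halcyon.
Cobalt and Jonas together hold 7% + 84% = 91% of Arbor, so Jonas controls Arbor.
No other company's threshold is met.
Jonas controls 3 companies.

3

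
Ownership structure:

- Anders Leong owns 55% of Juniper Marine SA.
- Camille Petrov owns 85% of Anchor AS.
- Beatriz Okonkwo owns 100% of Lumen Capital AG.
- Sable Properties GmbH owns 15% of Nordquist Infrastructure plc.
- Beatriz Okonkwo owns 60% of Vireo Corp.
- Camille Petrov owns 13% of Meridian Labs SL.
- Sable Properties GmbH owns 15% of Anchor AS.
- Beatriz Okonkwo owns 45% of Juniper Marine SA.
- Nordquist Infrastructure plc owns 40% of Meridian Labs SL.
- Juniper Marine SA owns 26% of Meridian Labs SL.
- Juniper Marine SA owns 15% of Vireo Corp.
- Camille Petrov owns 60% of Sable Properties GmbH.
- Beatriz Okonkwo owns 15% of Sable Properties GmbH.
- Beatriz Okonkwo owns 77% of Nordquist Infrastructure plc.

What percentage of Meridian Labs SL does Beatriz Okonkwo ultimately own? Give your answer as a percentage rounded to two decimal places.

43.40%

Beatriz reaches Meridian along 3 paths.
Via Juniper: 45% × 26% = 11.7%.
Via Sable → Nordquist: 15% × 15% × 40% = 0.9%.
Via Nordquist: 77% × 40% = 30.8%.
Total: 11.7% + 0.9% + 30.8% = 43.4%.
Rounded: 43.40%.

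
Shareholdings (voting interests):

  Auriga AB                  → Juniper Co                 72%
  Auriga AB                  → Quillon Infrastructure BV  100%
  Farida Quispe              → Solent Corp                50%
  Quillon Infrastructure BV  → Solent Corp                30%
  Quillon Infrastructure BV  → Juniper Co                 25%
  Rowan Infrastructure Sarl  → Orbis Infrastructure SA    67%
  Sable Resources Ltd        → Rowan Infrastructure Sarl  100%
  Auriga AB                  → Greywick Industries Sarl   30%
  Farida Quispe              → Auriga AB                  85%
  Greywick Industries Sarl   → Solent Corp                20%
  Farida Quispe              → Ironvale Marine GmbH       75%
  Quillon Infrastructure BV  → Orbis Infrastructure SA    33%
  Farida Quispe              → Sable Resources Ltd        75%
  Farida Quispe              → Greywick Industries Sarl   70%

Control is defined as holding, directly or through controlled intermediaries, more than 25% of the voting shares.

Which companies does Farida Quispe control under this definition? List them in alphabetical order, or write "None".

Auriga AB, Greywick Industries Sarl, Ironvale Marine GmbH, Juniper Co, Orbis Infrastructure SA, Quillon Infrastructure BV, Rowan Infrastructure Sarl, Sable Resources Ltd, Solent Corp

Farida holds 85% of Auriga, so Farida controls Auriga.
Farida holds 75% of Ironvale, so Farida controls Ironvale.
Farida holds 75% of Sable, so Farida controls Sable.
Farida and Auriga together hold 70% + 30% = 100% of Greywick, so Farida controls Greywick.
Auriga holds 100% of Quillon, so Farida controls Quillon.
Sable holds 100% of Rowan, so Farida controls Rowan.
Rowan and Quillon together hold 67% + 33% = 100% of Orbis, so Farida controls Orbis.
Quillon and Auriga together hold 25% + 72% = 97% of Juniper, so Farida controls Juniper.
Farida and Quillon and Greywick together hold 50% + 30% + 20% = 100% of Solent, so Farida controls Solent.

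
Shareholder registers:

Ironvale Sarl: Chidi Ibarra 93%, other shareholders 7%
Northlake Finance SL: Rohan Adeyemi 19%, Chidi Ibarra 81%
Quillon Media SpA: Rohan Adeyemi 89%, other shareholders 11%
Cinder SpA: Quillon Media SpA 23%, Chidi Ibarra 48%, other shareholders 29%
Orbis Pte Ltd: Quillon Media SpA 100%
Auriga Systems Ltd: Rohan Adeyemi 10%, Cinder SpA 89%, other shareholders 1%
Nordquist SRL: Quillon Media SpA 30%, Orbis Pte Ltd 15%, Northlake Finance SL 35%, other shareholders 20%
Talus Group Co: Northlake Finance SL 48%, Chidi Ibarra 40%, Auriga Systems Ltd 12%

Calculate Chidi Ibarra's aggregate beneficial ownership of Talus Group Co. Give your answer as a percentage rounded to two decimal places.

84.01%

Chidi reaches Talus along 3 paths.
Via Northlake: 81% × 48% = 38.88%.
Direct stake: 40% = 40%.
Via Cinder → Auriga: 48% × 89% × 12% = 5.1264%.
Total: 38.88% + 40% + 5.1264% = 84.0064%.
Rounded: 84.01%.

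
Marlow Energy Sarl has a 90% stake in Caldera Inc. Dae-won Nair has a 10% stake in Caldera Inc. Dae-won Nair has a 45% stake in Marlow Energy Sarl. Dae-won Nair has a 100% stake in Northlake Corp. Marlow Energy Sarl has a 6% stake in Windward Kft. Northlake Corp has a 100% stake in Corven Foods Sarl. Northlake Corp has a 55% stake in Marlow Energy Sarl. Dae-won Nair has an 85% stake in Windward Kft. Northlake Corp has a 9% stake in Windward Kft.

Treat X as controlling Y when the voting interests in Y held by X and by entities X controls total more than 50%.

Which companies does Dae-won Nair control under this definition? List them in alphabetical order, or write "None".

Dae-won holds 100% of Northlake, so Dae-won controls Northlake.
Dae-won and Northlake together hold 45% + 55% = 100% of Marlow, so Dae-won controls Marlow.
Northlake holds 100% of Corven, so Dae-won controls Corven.
Marlow and Dae-won together hold 90% + 10% = 100% of Caldera, so Dae-won controls Caldera.
Northlake and Marlow and Dae-won together hold 9% + 6% + 85% = 100% of Windward, so Dae-won controls Windward.

Caldera Inc, Corven Foods Sarl, Marlow Energy Sarl, Northlake Corp, Windward Kft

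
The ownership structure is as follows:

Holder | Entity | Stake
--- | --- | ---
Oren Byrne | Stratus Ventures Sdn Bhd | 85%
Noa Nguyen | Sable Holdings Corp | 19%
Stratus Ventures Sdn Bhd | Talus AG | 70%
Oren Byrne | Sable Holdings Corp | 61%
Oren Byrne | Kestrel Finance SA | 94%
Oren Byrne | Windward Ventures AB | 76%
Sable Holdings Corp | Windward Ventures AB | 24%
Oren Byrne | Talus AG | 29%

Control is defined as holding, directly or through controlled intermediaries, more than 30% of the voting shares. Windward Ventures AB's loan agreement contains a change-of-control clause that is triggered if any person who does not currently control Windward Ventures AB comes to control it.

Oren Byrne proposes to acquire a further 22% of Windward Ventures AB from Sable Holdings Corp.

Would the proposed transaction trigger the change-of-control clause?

No

The purchase adds only to Oren's holdings (Sable's stake shrinks), so Oren is the only person who could newly come to control Windward.
Oren holds 61% of Sable, so Oren controls Sable.
Sable and Oren together hold 24% + 76% = 100% of Windward, so Oren controls Windward.
So Oren already controls Windward before the transaction.
After the purchase, Oren's direct stake in Windward rises to 76% + 22% = 98%, and Sable's stake falls to 2%.
Oren controlled Windward already, so this is not a new person acquiring control; every other person's position is unchanged or reduced.
No new person acquires control, so the clause is not triggered.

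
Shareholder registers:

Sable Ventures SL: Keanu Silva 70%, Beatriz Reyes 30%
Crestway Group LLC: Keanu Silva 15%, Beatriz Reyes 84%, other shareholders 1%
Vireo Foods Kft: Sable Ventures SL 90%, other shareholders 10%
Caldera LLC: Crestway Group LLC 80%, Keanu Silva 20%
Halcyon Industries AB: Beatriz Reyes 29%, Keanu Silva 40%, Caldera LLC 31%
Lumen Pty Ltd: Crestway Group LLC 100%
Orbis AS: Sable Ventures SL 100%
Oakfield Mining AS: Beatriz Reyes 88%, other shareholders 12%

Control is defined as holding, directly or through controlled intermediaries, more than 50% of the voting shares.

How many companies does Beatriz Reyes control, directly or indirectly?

Beatriz holds 84% of Crestway, so Beatriz controls Crestway.
Crestway holds 80% of Caldera, so Beatriz controls Caldera.
Beatriz and Caldera together hold 29% + 31% = 60% of Halcyon, so Beatriz controls Halcyon.
Crestway holds 100% of Lumen, so Beatriz controls Lumen.
Beatriz holds 88% of Oakfield, so Beatriz controls Oakfield.
No other company's threshold is met.
Beatriz controls 5 companies.

5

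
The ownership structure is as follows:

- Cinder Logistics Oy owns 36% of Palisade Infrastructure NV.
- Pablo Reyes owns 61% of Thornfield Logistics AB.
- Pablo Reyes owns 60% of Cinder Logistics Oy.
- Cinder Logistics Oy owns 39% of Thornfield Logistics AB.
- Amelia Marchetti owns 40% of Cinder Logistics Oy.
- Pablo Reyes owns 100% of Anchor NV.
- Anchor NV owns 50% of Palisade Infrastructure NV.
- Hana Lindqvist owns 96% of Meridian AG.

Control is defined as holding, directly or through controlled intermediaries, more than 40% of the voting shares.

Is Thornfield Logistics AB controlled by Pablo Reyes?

Yes

Pablo holds 60% of Cinder, so Pablo controls Cinder.
Pablo and Cinder together hold 61% + 39% = 100% of Thornfield, so Pablo controls Thornfield.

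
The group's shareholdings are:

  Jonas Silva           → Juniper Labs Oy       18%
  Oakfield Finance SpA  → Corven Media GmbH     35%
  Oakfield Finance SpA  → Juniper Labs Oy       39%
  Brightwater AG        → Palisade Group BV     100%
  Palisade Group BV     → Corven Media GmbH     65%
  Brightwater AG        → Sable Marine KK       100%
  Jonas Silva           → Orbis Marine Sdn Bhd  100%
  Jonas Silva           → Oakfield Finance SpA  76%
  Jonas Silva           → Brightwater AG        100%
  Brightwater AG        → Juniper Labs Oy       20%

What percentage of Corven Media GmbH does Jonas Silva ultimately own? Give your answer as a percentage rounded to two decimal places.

Jonas reaches Corven along 2 paths.
Via Oakfield: 76% × 35% = 26.6%.
Via Brightwater → Palisade: 100% × 100% × 65% = 65%.
Total: 26.6% + 65% = 91.6%.
Rounded: 91.60%.

91.60%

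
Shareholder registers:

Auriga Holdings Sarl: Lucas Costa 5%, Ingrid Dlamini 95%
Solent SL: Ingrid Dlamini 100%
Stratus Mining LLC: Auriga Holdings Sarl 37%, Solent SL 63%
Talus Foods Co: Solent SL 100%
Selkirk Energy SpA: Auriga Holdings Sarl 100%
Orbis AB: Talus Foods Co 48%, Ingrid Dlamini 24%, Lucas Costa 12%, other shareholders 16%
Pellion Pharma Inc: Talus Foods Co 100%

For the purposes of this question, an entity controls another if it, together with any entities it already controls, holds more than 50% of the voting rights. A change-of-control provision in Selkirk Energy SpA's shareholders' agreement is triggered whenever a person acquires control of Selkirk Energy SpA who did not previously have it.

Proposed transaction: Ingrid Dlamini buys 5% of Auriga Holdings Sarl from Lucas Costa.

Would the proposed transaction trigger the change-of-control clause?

The purchase adds only to Ingrid's holdings (Lucas's stake shrinks), so Ingrid is the only person who could newly come to control Selkirk.
Ingrid holds 95% of Auriga, so Ingrid controls Auriga.
Auriga holds 100% of Selkirk, so Ingrid controls Selkirk.
So Ingrid already controls Selkirk before the transaction.
After the purchase, Ingrid's direct stake in Auriga rises to 95% + 5% = 100%, and Lucas's stake falls to 0%.
Ingrid controlled Selkirk already, so this is not a new person acquiring control; every other person's position is unchanged or reduced.
No new person acquires control, so the clause is not triggered.

No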